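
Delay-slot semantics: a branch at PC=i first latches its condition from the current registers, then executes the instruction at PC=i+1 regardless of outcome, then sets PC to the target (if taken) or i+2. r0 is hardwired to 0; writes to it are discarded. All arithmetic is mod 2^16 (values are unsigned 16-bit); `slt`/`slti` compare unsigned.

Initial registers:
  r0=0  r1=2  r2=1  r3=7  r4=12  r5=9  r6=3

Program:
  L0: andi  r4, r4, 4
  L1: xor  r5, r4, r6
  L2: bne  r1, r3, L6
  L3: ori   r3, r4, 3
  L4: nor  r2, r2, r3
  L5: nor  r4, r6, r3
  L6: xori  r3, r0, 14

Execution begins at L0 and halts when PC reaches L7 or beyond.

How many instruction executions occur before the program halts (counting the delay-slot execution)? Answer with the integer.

#0 andi  r4, r4, 4 ; 0/2/1/7/4/9/3
#1 xor  r5, r4, r6 ; 0/2/1/7/4/7/3
#2 bne  r1, r3, L6 ; 0/2/1/7/4/7/3 ; →target
#3 ori   r3, r4, 3 ; 0/2/1/7/4/7/3
#6 xori  r3, r0, 14 ; 0/2/1/14/4/7/3

5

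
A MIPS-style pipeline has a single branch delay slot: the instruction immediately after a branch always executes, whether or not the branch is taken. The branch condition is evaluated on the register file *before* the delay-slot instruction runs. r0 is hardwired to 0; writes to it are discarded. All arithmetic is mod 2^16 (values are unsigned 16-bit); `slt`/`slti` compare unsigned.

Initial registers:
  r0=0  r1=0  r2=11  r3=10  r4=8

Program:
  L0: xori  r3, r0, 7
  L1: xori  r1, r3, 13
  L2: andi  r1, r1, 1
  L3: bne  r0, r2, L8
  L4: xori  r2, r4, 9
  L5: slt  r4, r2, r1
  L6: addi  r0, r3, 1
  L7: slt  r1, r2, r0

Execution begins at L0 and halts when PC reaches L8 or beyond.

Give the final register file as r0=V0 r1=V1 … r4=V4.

r0=0 r1=0 r2=1 r3=7 r4=8

PC=0  xori  r3, r0, 7        | r0=0 r1=0 r2=11 r3=7 r4=8
PC=1  xori  r1, r3, 13       | r0=0 r1=10 r2=11 r3=7 r4=8
PC=2  andi  r1, r1, 1        | r0=0 r1=0 r2=11 r3=7 r4=8
PC=3  bne  r0, r2, L8        | r0=0 r1=0 r2=11 r3=7 r4=8  [TAKEN]
PC=4  xori  r2, r4, 9        | r0=0 r1=0 r2=1 r3=7 r4=8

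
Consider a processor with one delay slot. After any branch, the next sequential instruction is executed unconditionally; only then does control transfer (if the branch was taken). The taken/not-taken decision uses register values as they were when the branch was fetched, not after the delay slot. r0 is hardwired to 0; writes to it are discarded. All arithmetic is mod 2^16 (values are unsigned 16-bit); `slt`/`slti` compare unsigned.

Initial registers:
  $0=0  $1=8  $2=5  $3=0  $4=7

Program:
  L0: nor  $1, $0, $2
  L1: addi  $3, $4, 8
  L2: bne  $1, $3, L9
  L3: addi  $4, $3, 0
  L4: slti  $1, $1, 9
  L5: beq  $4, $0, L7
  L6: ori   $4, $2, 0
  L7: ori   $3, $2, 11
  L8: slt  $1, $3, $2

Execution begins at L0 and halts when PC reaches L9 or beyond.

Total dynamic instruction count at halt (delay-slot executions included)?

4

  step pc=0: nor  $1, $0, $2  regs=(0,65530,5,0,7)
  step pc=1: addi  $3, $4, 8  regs=(0,65530,5,15,7)
  step pc=2: bne  $1, $3, L9  cond=T  regs=(0,65530,5,15,7)
  step pc=3: addi  $4, $3, 0  regs=(0,65530,5,15,15)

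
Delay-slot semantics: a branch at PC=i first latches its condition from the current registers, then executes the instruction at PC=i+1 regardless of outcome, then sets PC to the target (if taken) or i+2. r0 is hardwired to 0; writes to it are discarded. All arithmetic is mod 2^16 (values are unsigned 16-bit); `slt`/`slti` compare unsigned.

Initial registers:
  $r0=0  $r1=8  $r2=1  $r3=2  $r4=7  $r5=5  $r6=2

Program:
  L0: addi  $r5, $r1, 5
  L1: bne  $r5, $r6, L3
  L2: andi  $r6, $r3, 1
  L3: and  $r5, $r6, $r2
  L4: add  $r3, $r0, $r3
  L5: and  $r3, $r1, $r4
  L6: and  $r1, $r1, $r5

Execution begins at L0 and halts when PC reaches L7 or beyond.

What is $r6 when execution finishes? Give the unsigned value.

[0] addi  $r5, $r1, 5  →  {$r0:0, $r1:8, $r2:1, $r3:2, $r4:7, $r5:13, $r6:2}
[1] bne  $r5, $r6, L3  →  {$r0:0, $r1:8, $r2:1, $r3:2, $r4:7, $r5:13, $r6:2}  ⟨branch taken⟩
[2] andi  $r6, $r3, 1  →  {$r0:0, $r1:8, $r2:1, $r3:2, $r4:7, $r5:13, $r6:0}
[3] and  $r5, $r6, $r2  →  {$r0:0, $r1:8, $r2:1, $r3:2, $r4:7, $r5:0, $r6:0}
[4] add  $r3, $r0, $r3  →  {$r0:0, $r1:8, $r2:1, $r3:2, $r4:7, $r5:0, $r6:0}
[5] and  $r3, $r1, $r4  →  {$r0:0, $r1:8, $r2:1, $r3:0, $r4:7, $r5:0, $r6:0}
[6] and  $r1, $r1, $r5  →  {$r0:0, $r1:0, $r2:1, $r3:0, $r4:7, $r5:0, $r6:0}

0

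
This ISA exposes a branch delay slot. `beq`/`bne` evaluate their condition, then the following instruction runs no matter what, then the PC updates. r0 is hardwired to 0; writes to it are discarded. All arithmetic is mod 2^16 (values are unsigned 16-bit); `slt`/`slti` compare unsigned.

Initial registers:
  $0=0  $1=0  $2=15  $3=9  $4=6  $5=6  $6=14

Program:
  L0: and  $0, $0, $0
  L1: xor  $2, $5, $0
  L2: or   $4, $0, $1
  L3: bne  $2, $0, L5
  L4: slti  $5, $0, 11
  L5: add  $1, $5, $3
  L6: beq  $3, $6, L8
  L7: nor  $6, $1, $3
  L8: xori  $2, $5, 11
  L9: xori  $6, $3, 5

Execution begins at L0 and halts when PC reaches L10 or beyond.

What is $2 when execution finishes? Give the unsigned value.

10

[0] and  $0, $0, $0  →  {$0:0, $1:0, $2:15, $3:9, $4:6, $5:6, $6:14}
[1] xor  $2, $5, $0  →  {$0:0, $1:0, $2:6, $3:9, $4:6, $5:6, $6:14}
[2] or   $4, $0, $1  →  {$0:0, $1:0, $2:6, $3:9, $4:0, $5:6, $6:14}
[3] bne  $2, $0, L5  →  {$0:0, $1:0, $2:6, $3:9, $4:0, $5:6, $6:14}  ⟨branch taken⟩
[4] slti  $5, $0, 11  →  {$0:0, $1:0, $2:6, $3:9, $4:0, $5:1, $6:14}
[5] add  $1, $5, $3  →  {$0:0, $1:10, $2:6, $3:9, $4:0, $5:1, $6:14}
[6] beq  $3, $6, L8  →  {$0:0, $1:10, $2:6, $3:9, $4:0, $5:1, $6:14}  ⟨branch fallthrough⟩
[7] nor  $6, $1, $3  →  {$0:0, $1:10, $2:6, $3:9, $4:0, $5:1, $6:65524}
[8] xori  $2, $5, 11  →  {$0:0, $1:10, $2:10, $3:9, $4:0, $5:1, $6:65524}
[9] xori  $6, $3, 5  →  {$0:0, $1:10, $2:10, $3:9, $4:0, $5:1, $6:12}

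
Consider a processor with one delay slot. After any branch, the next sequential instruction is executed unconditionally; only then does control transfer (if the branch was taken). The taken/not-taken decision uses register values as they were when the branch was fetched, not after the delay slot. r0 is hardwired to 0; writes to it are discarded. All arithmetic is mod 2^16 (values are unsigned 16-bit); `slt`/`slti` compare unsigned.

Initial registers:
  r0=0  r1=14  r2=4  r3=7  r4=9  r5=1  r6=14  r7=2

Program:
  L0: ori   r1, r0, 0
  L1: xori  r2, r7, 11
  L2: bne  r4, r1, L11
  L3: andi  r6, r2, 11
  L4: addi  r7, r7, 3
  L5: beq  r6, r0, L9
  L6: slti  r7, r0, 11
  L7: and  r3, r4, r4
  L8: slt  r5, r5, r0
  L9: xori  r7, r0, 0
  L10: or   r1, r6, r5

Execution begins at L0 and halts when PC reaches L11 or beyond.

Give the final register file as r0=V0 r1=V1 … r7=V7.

  step pc=0: ori   r1, r0, 0  regs=(0,0,4,7,9,1,14,2)
  step pc=1: xori  r2, r7, 11  regs=(0,0,9,7,9,1,14,2)
  step pc=2: bne  r4, r1, L11  cond=T  regs=(0,0,9,7,9,1,14,2)
  step pc=3: andi  r6, r2, 11  regs=(0,0,9,7,9,1,9,2)

r0=0 r1=0 r2=9 r3=7 r4=9 r5=1 r6=9 r7=2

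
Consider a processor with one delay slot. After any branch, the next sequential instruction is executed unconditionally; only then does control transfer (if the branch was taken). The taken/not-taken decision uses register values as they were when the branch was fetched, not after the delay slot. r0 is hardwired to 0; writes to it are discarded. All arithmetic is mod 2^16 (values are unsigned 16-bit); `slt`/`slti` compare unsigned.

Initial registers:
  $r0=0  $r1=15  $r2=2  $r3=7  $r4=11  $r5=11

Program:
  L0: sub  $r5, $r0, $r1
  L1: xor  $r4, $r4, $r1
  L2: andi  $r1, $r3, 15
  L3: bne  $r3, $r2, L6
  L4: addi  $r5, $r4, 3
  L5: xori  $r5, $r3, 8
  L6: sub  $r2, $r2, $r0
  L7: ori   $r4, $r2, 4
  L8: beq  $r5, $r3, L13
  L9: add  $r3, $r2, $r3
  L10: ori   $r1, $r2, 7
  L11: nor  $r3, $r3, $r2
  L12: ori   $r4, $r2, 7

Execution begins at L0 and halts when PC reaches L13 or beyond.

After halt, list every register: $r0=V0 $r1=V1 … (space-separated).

PC=0  sub  $r5, $r0, $r1     | $r0=0 $r1=15 $r2=2 $r3=7 $r4=11 $r5=65521
PC=1  xor  $r4, $r4, $r1     | $r0=0 $r1=15 $r2=2 $r3=7 $r4=4 $r5=65521
PC=2  andi  $r1, $r3, 15     | $r0=0 $r1=7 $r2=2 $r3=7 $r4=4 $r5=65521
PC=3  bne  $r3, $r2, L6      | $r0=0 $r1=7 $r2=2 $r3=7 $r4=4 $r5=65521  [TAKEN]
PC=4  addi  $r5, $r4, 3      | $r0=0 $r1=7 $r2=2 $r3=7 $r4=4 $r5=7
PC=6  sub  $r2, $r2, $r0     | $r0=0 $r1=7 $r2=2 $r3=7 $r4=4 $r5=7
PC=7  ori   $r4, $r2, 4      | $r0=0 $r1=7 $r2=2 $r3=7 $r4=6 $r5=7
PC=8  beq  $r5, $r3, L13     | $r0=0 $r1=7 $r2=2 $r3=7 $r4=6 $r5=7  [TAKEN]
PC=9  add  $r3, $r2, $r3     | $r0=0 $r1=7 $r2=2 $r3=9 $r4=6 $r5=7

$r0=0 $r1=7 $r2=2 $r3=9 $r4=6 $r5=7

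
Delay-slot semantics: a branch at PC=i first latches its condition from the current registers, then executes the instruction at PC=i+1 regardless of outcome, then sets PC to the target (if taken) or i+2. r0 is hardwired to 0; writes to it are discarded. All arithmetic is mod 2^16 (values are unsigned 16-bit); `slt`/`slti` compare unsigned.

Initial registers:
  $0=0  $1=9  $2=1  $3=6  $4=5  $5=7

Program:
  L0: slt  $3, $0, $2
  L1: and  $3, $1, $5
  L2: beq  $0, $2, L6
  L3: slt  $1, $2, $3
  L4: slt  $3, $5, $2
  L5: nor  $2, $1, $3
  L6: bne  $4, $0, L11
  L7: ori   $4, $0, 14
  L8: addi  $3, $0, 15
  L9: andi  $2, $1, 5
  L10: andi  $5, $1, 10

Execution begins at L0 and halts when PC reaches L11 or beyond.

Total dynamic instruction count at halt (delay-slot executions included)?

8

#0 slt  $3, $0, $2 ; 0/9/1/1/5/7
#1 and  $3, $1, $5 ; 0/9/1/1/5/7
#2 beq  $0, $2, L6 ; 0/9/1/1/5/7 ; →fallthru
#3 slt  $1, $2, $3 ; 0/0/1/1/5/7
#4 slt  $3, $5, $2 ; 0/0/1/0/5/7
#5 nor  $2, $1, $3 ; 0/0/65535/0/5/7
#6 bne  $4, $0, L11 ; 0/0/65535/0/5/7 ; →target
#7 ori   $4, $0, 14 ; 0/0/65535/0/14/7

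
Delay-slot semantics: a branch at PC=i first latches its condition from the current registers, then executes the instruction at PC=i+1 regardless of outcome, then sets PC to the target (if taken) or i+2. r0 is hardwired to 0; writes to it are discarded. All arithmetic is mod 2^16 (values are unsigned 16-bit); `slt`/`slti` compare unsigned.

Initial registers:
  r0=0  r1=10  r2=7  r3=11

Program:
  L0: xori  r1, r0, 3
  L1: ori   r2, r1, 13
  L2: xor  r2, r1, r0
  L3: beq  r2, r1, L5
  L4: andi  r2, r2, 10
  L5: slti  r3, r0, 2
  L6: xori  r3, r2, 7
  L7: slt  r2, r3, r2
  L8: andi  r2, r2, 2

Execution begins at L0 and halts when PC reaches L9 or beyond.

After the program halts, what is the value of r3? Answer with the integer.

PC=0  xori  r1, r0, 3        | r0=0 r1=3 r2=7 r3=11
PC=1  ori   r2, r1, 13       | r0=0 r1=3 r2=15 r3=11
PC=2  xor  r2, r1, r0        | r0=0 r1=3 r2=3 r3=11
PC=3  beq  r2, r1, L5        | r0=0 r1=3 r2=3 r3=11  [TAKEN]
PC=4  andi  r2, r2, 10       | r0=0 r1=3 r2=2 r3=11
PC=5  slti  r3, r0, 2        | r0=0 r1=3 r2=2 r3=1
PC=6  xori  r3, r2, 7        | r0=0 r1=3 r2=2 r3=5
PC=7  slt  r2, r3, r2        | r0=0 r1=3 r2=0 r3=5
PC=8  andi  r2, r2, 2        | r0=0 r1=3 r2=0 r3=5

5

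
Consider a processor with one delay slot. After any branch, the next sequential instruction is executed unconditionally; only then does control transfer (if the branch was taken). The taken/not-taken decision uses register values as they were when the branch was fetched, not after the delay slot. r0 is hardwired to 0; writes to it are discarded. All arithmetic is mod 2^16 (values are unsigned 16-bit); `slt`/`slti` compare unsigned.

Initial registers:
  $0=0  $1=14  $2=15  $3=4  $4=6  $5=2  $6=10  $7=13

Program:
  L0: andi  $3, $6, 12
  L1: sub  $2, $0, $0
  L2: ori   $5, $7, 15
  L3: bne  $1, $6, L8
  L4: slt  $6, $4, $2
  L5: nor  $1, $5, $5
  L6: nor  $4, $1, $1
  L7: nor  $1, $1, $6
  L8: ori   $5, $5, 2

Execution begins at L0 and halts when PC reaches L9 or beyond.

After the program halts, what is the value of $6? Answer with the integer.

  step pc=0: andi  $3, $6, 12  regs=(0,14,15,8,6,2,10,13)
  step pc=1: sub  $2, $0, $0  regs=(0,14,0,8,6,2,10,13)
  step pc=2: ori   $5, $7, 15  regs=(0,14,0,8,6,15,10,13)
  step pc=3: bne  $1, $6, L8  cond=T  regs=(0,14,0,8,6,15,10,13)
  step pc=4: slt  $6, $4, $2  regs=(0,14,0,8,6,15,0,13)
  step pc=8: ori   $5, $5, 2  regs=(0,14,0,8,6,15,0,13)

0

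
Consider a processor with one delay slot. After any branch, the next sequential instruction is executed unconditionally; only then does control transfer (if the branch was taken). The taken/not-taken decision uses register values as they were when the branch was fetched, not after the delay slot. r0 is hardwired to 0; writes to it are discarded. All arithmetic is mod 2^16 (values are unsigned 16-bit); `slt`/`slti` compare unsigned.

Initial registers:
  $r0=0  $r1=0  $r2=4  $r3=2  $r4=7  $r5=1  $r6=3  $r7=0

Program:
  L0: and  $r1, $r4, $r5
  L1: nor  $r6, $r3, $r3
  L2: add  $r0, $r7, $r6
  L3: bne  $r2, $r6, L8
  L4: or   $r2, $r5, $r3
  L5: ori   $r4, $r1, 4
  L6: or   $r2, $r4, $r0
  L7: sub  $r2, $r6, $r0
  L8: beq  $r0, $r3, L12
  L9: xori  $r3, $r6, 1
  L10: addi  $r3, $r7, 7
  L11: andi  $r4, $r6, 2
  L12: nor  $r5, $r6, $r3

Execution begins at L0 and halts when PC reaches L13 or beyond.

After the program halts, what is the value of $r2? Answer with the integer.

  step pc=0: and  $r1, $r4, $r5  regs=(0,1,4,2,7,1,3,0)
  step pc=1: nor  $r6, $r3, $r3  regs=(0,1,4,2,7,1,65533,0)
  step pc=2: add  $r0, $r7, $r6  regs=(0,1,4,2,7,1,65533,0)
  step pc=3: bne  $r2, $r6, L8  cond=T  regs=(0,1,4,2,7,1,65533,0)
  step pc=4: or   $r2, $r5, $r3  regs=(0,1,3,2,7,1,65533,0)
  step pc=8: beq  $r0, $r3, L12  cond=F  regs=(0,1,3,2,7,1,65533,0)
  step pc=9: xori  $r3, $r6, 1  regs=(0,1,3,65532,7,1,65533,0)
  step pc=10: addi  $r3, $r7, 7  regs=(0,1,3,7,7,1,65533,0)
  step pc=11: andi  $r4, $r6, 2  regs=(0,1,3,7,0,1,65533,0)
  step pc=12: nor  $r5, $r6, $r3  regs=(0,1,3,7,0,0,65533,0)

3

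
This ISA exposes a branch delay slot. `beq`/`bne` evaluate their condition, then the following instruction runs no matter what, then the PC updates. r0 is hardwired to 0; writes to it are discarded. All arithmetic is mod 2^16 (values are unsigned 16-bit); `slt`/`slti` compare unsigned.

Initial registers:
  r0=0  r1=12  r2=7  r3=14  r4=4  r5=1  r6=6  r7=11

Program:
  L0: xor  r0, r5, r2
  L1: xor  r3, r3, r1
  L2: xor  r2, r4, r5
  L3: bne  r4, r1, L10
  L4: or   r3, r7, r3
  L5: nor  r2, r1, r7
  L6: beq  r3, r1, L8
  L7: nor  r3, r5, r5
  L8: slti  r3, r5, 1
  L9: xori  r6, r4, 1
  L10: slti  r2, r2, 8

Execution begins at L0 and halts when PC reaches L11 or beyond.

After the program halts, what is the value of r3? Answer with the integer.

11

PC=0  xor  r0, r5, r2        | r0=0 r1=12 r2=7 r3=14 r4=4 r5=1 r6=6 r7=11
PC=1  xor  r3, r3, r1        | r0=0 r1=12 r2=7 r3=2 r4=4 r5=1 r6=6 r7=11
PC=2  xor  r2, r4, r5        | r0=0 r1=12 r2=5 r3=2 r4=4 r5=1 r6=6 r7=11
PC=3  bne  r4, r1, L10       | r0=0 r1=12 r2=5 r3=2 r4=4 r5=1 r6=6 r7=11  [TAKEN]
PC=4  or   r3, r7, r3        | r0=0 r1=12 r2=5 r3=11 r4=4 r5=1 r6=6 r7=11
PC=10 slti  r2, r2, 8        | r0=0 r1=12 r2=1 r3=11 r4=4 r5=1 r6=6 r7=11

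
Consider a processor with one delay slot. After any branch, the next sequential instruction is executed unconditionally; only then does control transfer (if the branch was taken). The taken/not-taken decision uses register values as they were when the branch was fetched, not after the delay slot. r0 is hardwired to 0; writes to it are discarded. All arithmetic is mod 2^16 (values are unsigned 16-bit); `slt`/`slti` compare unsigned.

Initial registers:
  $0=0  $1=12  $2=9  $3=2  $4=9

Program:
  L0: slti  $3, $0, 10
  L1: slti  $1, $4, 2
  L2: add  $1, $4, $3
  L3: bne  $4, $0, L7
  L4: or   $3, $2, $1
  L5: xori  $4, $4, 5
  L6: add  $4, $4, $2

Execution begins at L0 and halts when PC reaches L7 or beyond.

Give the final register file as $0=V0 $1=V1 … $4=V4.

#0 slti  $3, $0, 10 ; 0/12/9/1/9
#1 slti  $1, $4, 2 ; 0/0/9/1/9
#2 add  $1, $4, $3 ; 0/10/9/1/9
#3 bne  $4, $0, L7 ; 0/10/9/1/9 ; →target
#4 or   $3, $2, $1 ; 0/10/9/11/9

$0=0 $1=10 $2=9 $3=11 $4=9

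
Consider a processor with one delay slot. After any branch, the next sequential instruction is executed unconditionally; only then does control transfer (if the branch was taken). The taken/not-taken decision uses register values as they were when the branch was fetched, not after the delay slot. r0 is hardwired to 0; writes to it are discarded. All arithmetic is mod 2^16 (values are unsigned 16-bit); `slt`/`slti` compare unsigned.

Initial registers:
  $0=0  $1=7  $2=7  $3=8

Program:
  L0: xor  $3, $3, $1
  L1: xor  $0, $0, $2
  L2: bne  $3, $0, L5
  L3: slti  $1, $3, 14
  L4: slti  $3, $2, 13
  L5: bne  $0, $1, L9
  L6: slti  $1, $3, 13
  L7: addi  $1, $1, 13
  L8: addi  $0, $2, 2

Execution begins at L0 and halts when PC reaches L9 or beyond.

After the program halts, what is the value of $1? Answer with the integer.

13

#0 xor  $3, $3, $1 ; 0/7/7/15
#1 xor  $0, $0, $2 ; 0/7/7/15
#2 bne  $3, $0, L5 ; 0/7/7/15 ; →target
#3 slti  $1, $3, 14 ; 0/0/7/15
#5 bne  $0, $1, L9 ; 0/0/7/15 ; →fallthru
#6 slti  $1, $3, 13 ; 0/0/7/15
#7 addi  $1, $1, 13 ; 0/13/7/15
#8 addi  $0, $2, 2 ; 0/13/7/15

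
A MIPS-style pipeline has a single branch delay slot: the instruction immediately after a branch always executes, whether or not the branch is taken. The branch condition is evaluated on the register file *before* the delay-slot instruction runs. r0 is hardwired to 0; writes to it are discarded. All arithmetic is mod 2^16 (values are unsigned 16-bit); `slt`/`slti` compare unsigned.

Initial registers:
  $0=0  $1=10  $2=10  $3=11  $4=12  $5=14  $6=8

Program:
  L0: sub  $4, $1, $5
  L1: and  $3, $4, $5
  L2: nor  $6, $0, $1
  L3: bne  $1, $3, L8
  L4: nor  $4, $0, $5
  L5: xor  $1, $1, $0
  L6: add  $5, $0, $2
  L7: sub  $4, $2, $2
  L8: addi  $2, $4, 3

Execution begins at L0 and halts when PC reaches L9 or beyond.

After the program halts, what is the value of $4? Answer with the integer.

  step pc=0: sub  $4, $1, $5  regs=(0,10,10,11,65532,14,8)
  step pc=1: and  $3, $4, $5  regs=(0,10,10,12,65532,14,8)
  step pc=2: nor  $6, $0, $1  regs=(0,10,10,12,65532,14,65525)
  step pc=3: bne  $1, $3, L8  cond=T  regs=(0,10,10,12,65532,14,65525)
  step pc=4: nor  $4, $0, $5  regs=(0,10,10,12,65521,14,65525)
  step pc=8: addi  $2, $4, 3  regs=(0,10,65524,12,65521,14,65525)

65521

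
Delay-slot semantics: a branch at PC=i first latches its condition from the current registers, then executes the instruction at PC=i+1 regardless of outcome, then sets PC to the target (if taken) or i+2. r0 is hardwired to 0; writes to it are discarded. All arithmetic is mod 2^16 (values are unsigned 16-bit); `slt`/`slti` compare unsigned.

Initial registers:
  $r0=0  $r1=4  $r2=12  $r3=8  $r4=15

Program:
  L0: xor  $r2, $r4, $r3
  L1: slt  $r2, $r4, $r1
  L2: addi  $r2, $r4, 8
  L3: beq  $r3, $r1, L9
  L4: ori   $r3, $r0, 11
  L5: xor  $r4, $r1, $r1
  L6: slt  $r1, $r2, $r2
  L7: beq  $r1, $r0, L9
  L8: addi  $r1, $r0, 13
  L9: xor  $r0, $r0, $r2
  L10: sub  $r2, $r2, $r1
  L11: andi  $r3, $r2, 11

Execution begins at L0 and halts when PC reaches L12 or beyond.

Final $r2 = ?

[0] xor  $r2, $r4, $r3  →  {$r0:0, $r1:4, $r2:7, $r3:8, $r4:15}
[1] slt  $r2, $r4, $r1  →  {$r0:0, $r1:4, $r2:0, $r3:8, $r4:15}
[2] addi  $r2, $r4, 8  →  {$r0:0, $r1:4, $r2:23, $r3:8, $r4:15}
[3] beq  $r3, $r1, L9  →  {$r0:0, $r1:4, $r2:23, $r3:8, $r4:15}  ⟨branch fallthrough⟩
[4] ori   $r3, $r0, 11  →  {$r0:0, $r1:4, $r2:23, $r3:11, $r4:15}
[5] xor  $r4, $r1, $r1  →  {$r0:0, $r1:4, $r2:23, $r3:11, $r4:0}
[6] slt  $r1, $r2, $r2  →  {$r0:0, $r1:0, $r2:23, $r3:11, $r4:0}
[7] beq  $r1, $r0, L9  →  {$r0:0, $r1:0, $r2:23, $r3:11, $r4:0}  ⟨branch taken⟩
[8] addi  $r1, $r0, 13  →  {$r0:0, $r1:13, $r2:23, $r3:11, $r4:0}
[9] xor  $r0, $r0, $r2  →  {$r0:0, $r1:13, $r2:23, $r3:11, $r4:0}
[10] sub  $r2, $r2, $r1  →  {$r0:0, $r1:13, $r2:10, $r3:11, $r4:0}
[11] andi  $r3, $r2, 11  →  {$r0:0, $r1:13, $r2:10, $r3:10, $r4:0}

10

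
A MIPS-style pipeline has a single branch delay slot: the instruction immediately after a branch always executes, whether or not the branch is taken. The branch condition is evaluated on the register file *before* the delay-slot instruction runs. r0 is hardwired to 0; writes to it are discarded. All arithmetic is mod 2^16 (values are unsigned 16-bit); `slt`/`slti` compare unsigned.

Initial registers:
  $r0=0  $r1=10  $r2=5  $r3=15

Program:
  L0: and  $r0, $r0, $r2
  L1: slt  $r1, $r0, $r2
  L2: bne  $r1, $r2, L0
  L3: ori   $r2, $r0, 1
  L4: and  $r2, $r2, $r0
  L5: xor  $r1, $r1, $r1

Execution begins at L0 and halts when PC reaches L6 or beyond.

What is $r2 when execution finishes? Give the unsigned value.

PC=0  and  $r0, $r0, $r2     | $r0=0 $r1=10 $r2=5 $r3=15
PC=1  slt  $r1, $r0, $r2     | $r0=0 $r1=1 $r2=5 $r3=15
PC=2  bne  $r1, $r2, L0      | $r0=0 $r1=1 $r2=5 $r3=15  [TAKEN]
PC=3  ori   $r2, $r0, 1      | $r0=0 $r1=1 $r2=1 $r3=15
PC=0  and  $r0, $r0, $r2     | $r0=0 $r1=1 $r2=1 $r3=15
PC=1  slt  $r1, $r0, $r2     | $r0=0 $r1=1 $r2=1 $r3=15
PC=2  bne  $r1, $r2, L0      | $r0=0 $r1=1 $r2=1 $r3=15  [not taken]
PC=3  ori   $r2, $r0, 1      | $r0=0 $r1=1 $r2=1 $r3=15
PC=4  and  $r2, $r2, $r0     | $r0=0 $r1=1 $r2=0 $r3=15
PC=5  xor  $r1, $r1, $r1     | $r0=0 $r1=0 $r2=0 $r3=15

0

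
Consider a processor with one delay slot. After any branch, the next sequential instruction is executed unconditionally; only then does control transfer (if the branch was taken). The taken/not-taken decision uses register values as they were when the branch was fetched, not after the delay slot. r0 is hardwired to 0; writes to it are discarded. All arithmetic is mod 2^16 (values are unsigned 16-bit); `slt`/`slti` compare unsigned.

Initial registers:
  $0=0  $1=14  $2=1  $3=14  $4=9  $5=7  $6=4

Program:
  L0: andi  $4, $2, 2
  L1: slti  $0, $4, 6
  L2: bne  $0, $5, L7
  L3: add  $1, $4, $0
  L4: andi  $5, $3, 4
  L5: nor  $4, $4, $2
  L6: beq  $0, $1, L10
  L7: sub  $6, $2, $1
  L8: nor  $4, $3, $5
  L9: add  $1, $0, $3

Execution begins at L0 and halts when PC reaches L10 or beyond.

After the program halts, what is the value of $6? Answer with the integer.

#0 andi  $4, $2, 2 ; 0/14/1/14/0/7/4
#1 slti  $0, $4, 6 ; 0/14/1/14/0/7/4
#2 bne  $0, $5, L7 ; 0/14/1/14/0/7/4 ; →target
#3 add  $1, $4, $0 ; 0/0/1/14/0/7/4
#7 sub  $6, $2, $1 ; 0/0/1/14/0/7/1
#8 nor  $4, $3, $5 ; 0/0/1/14/65520/7/1
#9 add  $1, $0, $3 ; 0/14/1/14/65520/7/1

1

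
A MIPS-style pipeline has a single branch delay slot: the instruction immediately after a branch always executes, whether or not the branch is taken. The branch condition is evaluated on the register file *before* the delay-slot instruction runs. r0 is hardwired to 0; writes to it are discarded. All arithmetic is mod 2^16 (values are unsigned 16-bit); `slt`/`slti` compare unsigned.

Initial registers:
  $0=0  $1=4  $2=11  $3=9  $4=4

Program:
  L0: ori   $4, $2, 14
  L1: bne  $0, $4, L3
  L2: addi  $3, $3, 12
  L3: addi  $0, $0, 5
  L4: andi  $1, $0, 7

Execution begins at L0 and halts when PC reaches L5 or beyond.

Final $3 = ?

21

  step pc=0: ori   $4, $2, 14  regs=(0,4,11,9,15)
  step pc=1: bne  $0, $4, L3  cond=T  regs=(0,4,11,9,15)
  step pc=2: addi  $3, $3, 12  regs=(0,4,11,21,15)
  step pc=3: addi  $0, $0, 5  regs=(0,4,11,21,15)
  step pc=4: andi  $1, $0, 7  regs=(0,0,11,21,15)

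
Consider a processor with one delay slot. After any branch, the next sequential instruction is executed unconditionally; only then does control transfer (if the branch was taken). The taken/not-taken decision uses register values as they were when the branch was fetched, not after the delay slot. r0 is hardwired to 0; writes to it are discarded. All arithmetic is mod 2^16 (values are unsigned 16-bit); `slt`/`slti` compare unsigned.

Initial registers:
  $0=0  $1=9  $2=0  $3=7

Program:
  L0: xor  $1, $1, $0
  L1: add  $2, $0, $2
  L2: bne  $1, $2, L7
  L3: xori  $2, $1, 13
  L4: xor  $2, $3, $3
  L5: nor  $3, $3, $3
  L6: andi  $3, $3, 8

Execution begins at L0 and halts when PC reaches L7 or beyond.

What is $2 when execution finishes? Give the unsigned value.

[0] xor  $1, $1, $0  →  {$0:0, $1:9, $2:0, $3:7}
[1] add  $2, $0, $2  →  {$0:0, $1:9, $2:0, $3:7}
[2] bne  $1, $2, L7  →  {$0:0, $1:9, $2:0, $3:7}  ⟨branch taken⟩
[3] xori  $2, $1, 13  →  {$0:0, $1:9, $2:4, $3:7}

4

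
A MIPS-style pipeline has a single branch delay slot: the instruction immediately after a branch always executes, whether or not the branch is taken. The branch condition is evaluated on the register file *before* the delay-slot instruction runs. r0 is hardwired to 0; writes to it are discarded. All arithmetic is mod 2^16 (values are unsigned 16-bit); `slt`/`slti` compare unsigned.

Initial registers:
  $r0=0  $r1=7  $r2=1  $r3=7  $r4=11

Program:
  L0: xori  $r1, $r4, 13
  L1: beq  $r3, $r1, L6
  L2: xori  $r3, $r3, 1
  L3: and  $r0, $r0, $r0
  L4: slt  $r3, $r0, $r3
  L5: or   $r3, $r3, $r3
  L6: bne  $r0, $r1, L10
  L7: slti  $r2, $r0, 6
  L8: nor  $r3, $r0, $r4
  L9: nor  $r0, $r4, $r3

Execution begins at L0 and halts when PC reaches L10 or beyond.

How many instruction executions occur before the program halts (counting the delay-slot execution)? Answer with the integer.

#0 xori  $r1, $r4, 13 ; 0/6/1/7/11
#1 beq  $r3, $r1, L6 ; 0/6/1/7/11 ; →fallthru
#2 xori  $r3, $r3, 1 ; 0/6/1/6/11
#3 and  $r0, $r0, $r0 ; 0/6/1/6/11
#4 slt  $r3, $r0, $r3 ; 0/6/1/1/11
#5 or   $r3, $r3, $r3 ; 0/6/1/1/11
#6 bne  $r0, $r1, L10 ; 0/6/1/1/11 ; →target
#7 slti  $r2, $r0, 6 ; 0/6/1/1/11

8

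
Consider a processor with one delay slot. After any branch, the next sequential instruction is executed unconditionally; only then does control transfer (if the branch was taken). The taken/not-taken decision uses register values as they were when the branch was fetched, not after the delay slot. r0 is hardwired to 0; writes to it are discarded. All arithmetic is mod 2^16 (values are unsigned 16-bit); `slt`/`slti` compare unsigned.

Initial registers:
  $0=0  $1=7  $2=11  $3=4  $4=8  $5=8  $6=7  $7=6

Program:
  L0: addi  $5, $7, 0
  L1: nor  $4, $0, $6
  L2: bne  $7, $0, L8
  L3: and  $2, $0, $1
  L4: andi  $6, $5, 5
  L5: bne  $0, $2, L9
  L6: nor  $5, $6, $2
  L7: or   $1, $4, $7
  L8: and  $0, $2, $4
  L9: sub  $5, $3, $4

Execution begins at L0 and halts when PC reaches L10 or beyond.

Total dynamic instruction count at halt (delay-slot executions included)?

6

PC=0  addi  $5, $7, 0        | $0=0 $1=7 $2=11 $3=4 $4=8 $5=6 $6=7 $7=6
PC=1  nor  $4, $0, $6        | $0=0 $1=7 $2=11 $3=4 $4=65528 $5=6 $6=7 $7=6
PC=2  bne  $7, $0, L8        | $0=0 $1=7 $2=11 $3=4 $4=65528 $5=6 $6=7 $7=6  [TAKEN]
PC=3  and  $2, $0, $1        | $0=0 $1=7 $2=0 $3=4 $4=65528 $5=6 $6=7 $7=6
PC=8  and  $0, $2, $4        | $0=0 $1=7 $2=0 $3=4 $4=65528 $5=6 $6=7 $7=6
PC=9  sub  $5, $3, $4        | $0=0 $1=7 $2=0 $3=4 $4=65528 $5=12 $6=7 $7=6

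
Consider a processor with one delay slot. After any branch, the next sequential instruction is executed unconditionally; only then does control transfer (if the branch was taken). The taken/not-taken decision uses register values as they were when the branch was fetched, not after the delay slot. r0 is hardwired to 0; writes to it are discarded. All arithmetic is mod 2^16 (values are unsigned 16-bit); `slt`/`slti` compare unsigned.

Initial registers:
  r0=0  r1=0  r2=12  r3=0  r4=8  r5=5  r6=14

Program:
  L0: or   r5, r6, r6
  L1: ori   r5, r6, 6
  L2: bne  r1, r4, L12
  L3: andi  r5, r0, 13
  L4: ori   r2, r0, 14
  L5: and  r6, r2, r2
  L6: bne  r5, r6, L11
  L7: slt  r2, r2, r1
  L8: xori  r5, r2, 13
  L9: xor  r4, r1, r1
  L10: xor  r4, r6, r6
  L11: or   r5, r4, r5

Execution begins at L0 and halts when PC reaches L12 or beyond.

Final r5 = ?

[0] or   r5, r6, r6  →  {r0:0, r1:0, r2:12, r3:0, r4:8, r5:14, r6:14}
[1] ori   r5, r6, 6  →  {r0:0, r1:0, r2:12, r3:0, r4:8, r5:14, r6:14}
[2] bne  r1, r4, L12  →  {r0:0, r1:0, r2:12, r3:0, r4:8, r5:14, r6:14}  ⟨branch taken⟩
[3] andi  r5, r0, 13  →  {r0:0, r1:0, r2:12, r3:0, r4:8, r5:0, r6:14}

0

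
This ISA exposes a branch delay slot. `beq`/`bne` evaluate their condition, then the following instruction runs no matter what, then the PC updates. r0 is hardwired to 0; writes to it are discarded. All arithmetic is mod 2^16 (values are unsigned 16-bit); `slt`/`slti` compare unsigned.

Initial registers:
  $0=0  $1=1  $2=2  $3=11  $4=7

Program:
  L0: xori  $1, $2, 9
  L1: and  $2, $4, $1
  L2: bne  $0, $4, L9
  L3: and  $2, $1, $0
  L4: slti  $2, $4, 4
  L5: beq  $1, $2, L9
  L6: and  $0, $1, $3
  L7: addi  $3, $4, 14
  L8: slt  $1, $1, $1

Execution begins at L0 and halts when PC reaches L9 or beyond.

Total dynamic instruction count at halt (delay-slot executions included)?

PC=0  xori  $1, $2, 9        | $0=0 $1=11 $2=2 $3=11 $4=7
PC=1  and  $2, $4, $1        | $0=0 $1=11 $2=3 $3=11 $4=7
PC=2  bne  $0, $4, L9        | $0=0 $1=11 $2=3 $3=11 $4=7  [TAKEN]
PC=3  and  $2, $1, $0        | $0=0 $1=11 $2=0 $3=11 $4=7

4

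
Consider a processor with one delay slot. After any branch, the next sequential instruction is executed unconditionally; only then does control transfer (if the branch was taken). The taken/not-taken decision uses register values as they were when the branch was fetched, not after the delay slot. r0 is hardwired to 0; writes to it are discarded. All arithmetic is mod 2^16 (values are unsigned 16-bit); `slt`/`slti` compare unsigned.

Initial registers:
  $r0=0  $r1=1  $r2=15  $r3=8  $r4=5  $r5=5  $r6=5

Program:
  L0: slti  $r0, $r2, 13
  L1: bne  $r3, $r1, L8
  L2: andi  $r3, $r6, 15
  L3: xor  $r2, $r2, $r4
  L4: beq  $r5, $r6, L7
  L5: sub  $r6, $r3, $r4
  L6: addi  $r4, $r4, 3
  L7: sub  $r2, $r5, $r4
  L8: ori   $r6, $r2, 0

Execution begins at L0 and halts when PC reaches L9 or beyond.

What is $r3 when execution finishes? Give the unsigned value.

5

[0] slti  $r0, $r2, 13  →  {$r0:0, $r1:1, $r2:15, $r3:8, $r4:5, $r5:5, $r6:5}
[1] bne  $r3, $r1, L8  →  {$r0:0, $r1:1, $r2:15, $r3:8, $r4:5, $r5:5, $r6:5}  ⟨branch taken⟩
[2] andi  $r3, $r6, 15  →  {$r0:0, $r1:1, $r2:15, $r3:5, $r4:5, $r5:5, $r6:5}
[8] ori   $r6, $r2, 0  →  {$r0:0, $r1:1, $r2:15, $r3:5, $r4:5, $r5:5, $r6:15}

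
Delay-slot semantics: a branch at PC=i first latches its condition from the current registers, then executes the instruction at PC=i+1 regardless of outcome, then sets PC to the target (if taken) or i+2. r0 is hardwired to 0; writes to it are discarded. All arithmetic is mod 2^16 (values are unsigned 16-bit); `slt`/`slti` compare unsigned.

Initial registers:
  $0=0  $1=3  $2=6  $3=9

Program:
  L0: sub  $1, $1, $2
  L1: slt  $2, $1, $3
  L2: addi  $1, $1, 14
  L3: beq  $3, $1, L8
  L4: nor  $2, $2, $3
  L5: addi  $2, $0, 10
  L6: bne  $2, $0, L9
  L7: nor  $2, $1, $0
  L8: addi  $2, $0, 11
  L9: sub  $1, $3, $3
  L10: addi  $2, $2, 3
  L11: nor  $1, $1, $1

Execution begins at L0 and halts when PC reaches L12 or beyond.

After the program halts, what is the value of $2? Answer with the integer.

65527

[0] sub  $1, $1, $2  →  {$0:0, $1:65533, $2:6, $3:9}
[1] slt  $2, $1, $3  →  {$0:0, $1:65533, $2:0, $3:9}
[2] addi  $1, $1, 14  →  {$0:0, $1:11, $2:0, $3:9}
[3] beq  $3, $1, L8  →  {$0:0, $1:11, $2:0, $3:9}  ⟨branch fallthrough⟩
[4] nor  $2, $2, $3  →  {$0:0, $1:11, $2:65526, $3:9}
[5] addi  $2, $0, 10  →  {$0:0, $1:11, $2:10, $3:9}
[6] bne  $2, $0, L9  →  {$0:0, $1:11, $2:10, $3:9}  ⟨branch taken⟩
[7] nor  $2, $1, $0  →  {$0:0, $1:11, $2:65524, $3:9}
[9] sub  $1, $3, $3  →  {$0:0, $1:0, $2:65524, $3:9}
[10] addi  $2, $2, 3  →  {$0:0, $1:0, $2:65527, $3:9}
[11] nor  $1, $1, $1  →  {$0:0, $1:65535, $2:65527, $3:9}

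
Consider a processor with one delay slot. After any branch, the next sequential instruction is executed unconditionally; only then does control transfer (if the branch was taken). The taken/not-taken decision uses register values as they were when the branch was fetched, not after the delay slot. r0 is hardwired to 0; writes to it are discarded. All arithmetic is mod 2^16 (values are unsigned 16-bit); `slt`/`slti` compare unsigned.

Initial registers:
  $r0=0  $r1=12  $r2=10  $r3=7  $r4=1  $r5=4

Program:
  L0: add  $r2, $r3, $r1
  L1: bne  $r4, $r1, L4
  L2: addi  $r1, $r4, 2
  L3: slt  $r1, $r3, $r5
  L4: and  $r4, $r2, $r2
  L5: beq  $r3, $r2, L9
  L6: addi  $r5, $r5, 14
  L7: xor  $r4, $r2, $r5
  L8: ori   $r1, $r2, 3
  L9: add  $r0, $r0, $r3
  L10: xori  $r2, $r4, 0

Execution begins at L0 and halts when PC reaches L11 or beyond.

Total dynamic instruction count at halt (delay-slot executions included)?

10

  step pc=0: add  $r2, $r3, $r1  regs=(0,12,19,7,1,4)
  step pc=1: bne  $r4, $r1, L4  cond=T  regs=(0,12,19,7,1,4)
  step pc=2: addi  $r1, $r4, 2  regs=(0,3,19,7,1,4)
  step pc=4: and  $r4, $r2, $r2  regs=(0,3,19,7,19,4)
  step pc=5: beq  $r3, $r2, L9  cond=F  regs=(0,3,19,7,19,4)
  step pc=6: addi  $r5, $r5, 14  regs=(0,3,19,7,19,18)
  step pc=7: xor  $r4, $r2, $r5  regs=(0,3,19,7,1,18)
  step pc=8: ori   $r1, $r2, 3  regs=(0,19,19,7,1,18)
  step pc=9: add  $r0, $r0, $r3  regs=(0,19,19,7,1,18)
  step pc=10: xori  $r2, $r4, 0  regs=(0,19,1,7,1,18)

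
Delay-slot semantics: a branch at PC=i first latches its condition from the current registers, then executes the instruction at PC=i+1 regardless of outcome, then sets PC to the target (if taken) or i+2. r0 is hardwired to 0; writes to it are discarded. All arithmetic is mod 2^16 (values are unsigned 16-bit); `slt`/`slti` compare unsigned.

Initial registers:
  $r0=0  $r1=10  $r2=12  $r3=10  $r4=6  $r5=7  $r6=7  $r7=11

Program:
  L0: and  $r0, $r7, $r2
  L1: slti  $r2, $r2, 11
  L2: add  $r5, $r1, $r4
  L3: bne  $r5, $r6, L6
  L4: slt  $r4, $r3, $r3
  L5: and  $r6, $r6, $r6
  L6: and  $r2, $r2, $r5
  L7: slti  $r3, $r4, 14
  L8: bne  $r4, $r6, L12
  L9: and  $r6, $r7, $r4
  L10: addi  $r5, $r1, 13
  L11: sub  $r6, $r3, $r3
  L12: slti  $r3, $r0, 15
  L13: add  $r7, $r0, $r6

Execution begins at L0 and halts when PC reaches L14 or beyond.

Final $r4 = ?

0

  step pc=0: and  $r0, $r7, $r2  regs=(0,10,12,10,6,7,7,11)
  step pc=1: slti  $r2, $r2, 11  regs=(0,10,0,10,6,7,7,11)
  step pc=2: add  $r5, $r1, $r4  regs=(0,10,0,10,6,16,7,11)
  step pc=3: bne  $r5, $r6, L6  cond=T  regs=(0,10,0,10,6,16,7,11)
  step pc=4: slt  $r4, $r3, $r3  regs=(0,10,0,10,0,16,7,11)
  step pc=6: and  $r2, $r2, $r5  regs=(0,10,0,10,0,16,7,11)
  step pc=7: slti  $r3, $r4, 14  regs=(0,10,0,1,0,16,7,11)
  step pc=8: bne  $r4, $r6, L12  cond=T  regs=(0,10,0,1,0,16,7,11)
  step pc=9: and  $r6, $r7, $r4  regs=(0,10,0,1,0,16,0,11)
  step pc=12: slti  $r3, $r0, 15  regs=(0,10,0,1,0,16,0,11)
  step pc=13: add  $r7, $r0, $r6  regs=(0,10,0,1,0,16,0,0)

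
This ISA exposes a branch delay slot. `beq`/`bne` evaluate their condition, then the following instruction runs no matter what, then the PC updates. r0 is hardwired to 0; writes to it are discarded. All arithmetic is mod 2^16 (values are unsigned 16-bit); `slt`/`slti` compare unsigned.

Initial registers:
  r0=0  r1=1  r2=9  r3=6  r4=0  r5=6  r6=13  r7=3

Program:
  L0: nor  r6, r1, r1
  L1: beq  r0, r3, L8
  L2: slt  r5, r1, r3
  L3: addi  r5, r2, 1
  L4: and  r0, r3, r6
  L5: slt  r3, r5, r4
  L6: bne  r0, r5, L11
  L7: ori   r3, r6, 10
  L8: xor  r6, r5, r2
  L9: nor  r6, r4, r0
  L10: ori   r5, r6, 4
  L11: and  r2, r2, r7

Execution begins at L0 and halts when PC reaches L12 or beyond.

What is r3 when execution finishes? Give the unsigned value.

65534

#0 nor  r6, r1, r1 ; 0/1/9/6/0/6/65534/3
#1 beq  r0, r3, L8 ; 0/1/9/6/0/6/65534/3 ; →fallthru
#2 slt  r5, r1, r3 ; 0/1/9/6/0/1/65534/3
#3 addi  r5, r2, 1 ; 0/1/9/6/0/10/65534/3
#4 and  r0, r3, r6 ; 0/1/9/6/0/10/65534/3
#5 slt  r3, r5, r4 ; 0/1/9/0/0/10/65534/3
#6 bne  r0, r5, L11 ; 0/1/9/0/0/10/65534/3 ; →target
#7 ori   r3, r6, 10 ; 0/1/9/65534/0/10/65534/3
#11 and  r2, r2, r7 ; 0/1/1/65534/0/10/65534/3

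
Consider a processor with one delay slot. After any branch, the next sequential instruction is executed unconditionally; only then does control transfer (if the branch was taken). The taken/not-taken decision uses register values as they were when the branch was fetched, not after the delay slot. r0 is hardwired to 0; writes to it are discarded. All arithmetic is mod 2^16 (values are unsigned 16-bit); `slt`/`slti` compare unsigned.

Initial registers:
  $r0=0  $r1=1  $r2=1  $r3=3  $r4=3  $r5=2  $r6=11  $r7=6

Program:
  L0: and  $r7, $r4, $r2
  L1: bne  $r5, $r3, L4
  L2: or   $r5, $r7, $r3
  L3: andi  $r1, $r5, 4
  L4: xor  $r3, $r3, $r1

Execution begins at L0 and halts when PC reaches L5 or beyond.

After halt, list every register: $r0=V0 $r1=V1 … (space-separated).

$r0=0 $r1=1 $r2=1 $r3=2 $r4=3 $r5=3 $r6=11 $r7=1

[0] and  $r7, $r4, $r2  →  {$r0:0, $r1:1, $r2:1, $r3:3, $r4:3, $r5:2, $r6:11, $r7:1}
[1] bne  $r5, $r3, L4  →  {$r0:0, $r1:1, $r2:1, $r3:3, $r4:3, $r5:2, $r6:11, $r7:1}  ⟨branch taken⟩
[2] or   $r5, $r7, $r3  →  {$r0:0, $r1:1, $r2:1, $r3:3, $r4:3, $r5:3, $r6:11, $r7:1}
[4] xor  $r3, $r3, $r1  →  {$r0:0, $r1:1, $r2:1, $r3:2, $r4:3, $r5:3, $r6:11, $r7:1}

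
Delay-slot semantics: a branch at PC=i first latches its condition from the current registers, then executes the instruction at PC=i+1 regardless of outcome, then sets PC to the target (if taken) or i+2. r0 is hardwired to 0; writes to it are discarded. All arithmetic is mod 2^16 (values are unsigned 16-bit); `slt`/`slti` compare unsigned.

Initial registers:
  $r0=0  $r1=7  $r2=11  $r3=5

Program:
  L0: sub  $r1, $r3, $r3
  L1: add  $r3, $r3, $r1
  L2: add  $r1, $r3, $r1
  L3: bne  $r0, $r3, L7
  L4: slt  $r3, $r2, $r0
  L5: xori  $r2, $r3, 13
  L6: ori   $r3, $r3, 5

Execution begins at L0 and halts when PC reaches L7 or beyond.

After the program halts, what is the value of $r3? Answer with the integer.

0

  step pc=0: sub  $r1, $r3, $r3  regs=(0,0,11,5)
  step pc=1: add  $r3, $r3, $r1  regs=(0,0,11,5)
  step pc=2: add  $r1, $r3, $r1  regs=(0,5,11,5)
  step pc=3: bne  $r0, $r3, L7  cond=T  regs=(0,5,11,5)
  step pc=4: slt  $r3, $r2, $r0  regs=(0,5,11,0)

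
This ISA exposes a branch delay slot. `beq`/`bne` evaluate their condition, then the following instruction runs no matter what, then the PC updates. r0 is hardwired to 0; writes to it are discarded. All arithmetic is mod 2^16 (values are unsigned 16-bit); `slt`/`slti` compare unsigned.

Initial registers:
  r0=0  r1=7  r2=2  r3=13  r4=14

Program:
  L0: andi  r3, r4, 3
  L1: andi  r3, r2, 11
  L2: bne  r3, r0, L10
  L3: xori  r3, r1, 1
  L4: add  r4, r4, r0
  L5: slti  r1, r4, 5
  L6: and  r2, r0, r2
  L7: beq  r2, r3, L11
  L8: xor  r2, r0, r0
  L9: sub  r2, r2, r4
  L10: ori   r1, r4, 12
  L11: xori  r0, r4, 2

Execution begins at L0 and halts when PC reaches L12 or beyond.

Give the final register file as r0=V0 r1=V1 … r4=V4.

r0=0 r1=14 r2=2 r3=6 r4=14

[0] andi  r3, r4, 3  →  {r0:0, r1:7, r2:2, r3:2, r4:14}
[1] andi  r3, r2, 11  →  {r0:0, r1:7, r2:2, r3:2, r4:14}
[2] bne  r3, r0, L10  →  {r0:0, r1:7, r2:2, r3:2, r4:14}  ⟨branch taken⟩
[3] xori  r3, r1, 1  →  {r0:0, r1:7, r2:2, r3:6, r4:14}
[10] ori   r1, r4, 12  →  {r0:0, r1:14, r2:2, r3:6, r4:14}
[11] xori  r0, r4, 2  →  {r0:0, r1:14, r2:2, r3:6, r4:14}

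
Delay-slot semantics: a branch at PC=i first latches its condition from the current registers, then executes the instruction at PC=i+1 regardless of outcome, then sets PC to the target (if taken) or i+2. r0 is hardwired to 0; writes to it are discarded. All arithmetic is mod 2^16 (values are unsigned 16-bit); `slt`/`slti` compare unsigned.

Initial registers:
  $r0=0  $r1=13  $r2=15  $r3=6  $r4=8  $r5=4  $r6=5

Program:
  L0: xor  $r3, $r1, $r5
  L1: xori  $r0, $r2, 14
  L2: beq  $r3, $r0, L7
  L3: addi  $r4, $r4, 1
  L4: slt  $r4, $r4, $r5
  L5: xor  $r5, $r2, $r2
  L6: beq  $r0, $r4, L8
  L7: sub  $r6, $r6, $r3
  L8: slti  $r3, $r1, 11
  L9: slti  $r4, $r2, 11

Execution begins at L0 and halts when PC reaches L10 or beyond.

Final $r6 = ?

  step pc=0: xor  $r3, $r1, $r5  regs=(0,13,15,9,8,4,5)
  step pc=1: xori  $r0, $r2, 14  regs=(0,13,15,9,8,4,5)
  step pc=2: beq  $r3, $r0, L7  cond=F  regs=(0,13,15,9,8,4,5)
  step pc=3: addi  $r4, $r4, 1  regs=(0,13,15,9,9,4,5)
  step pc=4: slt  $r4, $r4, $r5  regs=(0,13,15,9,0,4,5)
  step pc=5: xor  $r5, $r2, $r2  regs=(0,13,15,9,0,0,5)
  step pc=6: beq  $r0, $r4, L8  cond=T  regs=(0,13,15,9,0,0,5)
  step pc=7: sub  $r6, $r6, $r3  regs=(0,13,15,9,0,0,65532)
  step pc=8: slti  $r3, $r1, 11  regs=(0,13,15,0,0,0,65532)
  step pc=9: slti  $r4, $r2, 11  regs=(0,13,15,0,0,0,65532)

65532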